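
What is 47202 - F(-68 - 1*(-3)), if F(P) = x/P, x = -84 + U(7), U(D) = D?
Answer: 3068053/65 ≈ 47201.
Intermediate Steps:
x = -77 (x = -84 + 7 = -77)
F(P) = -77/P
47202 - F(-68 - 1*(-3)) = 47202 - (-77)/(-68 - 1*(-3)) = 47202 - (-77)/(-68 + 3) = 47202 - (-77)/(-65) = 47202 - (-77)*(-1)/65 = 47202 - 1*77/65 = 47202 - 77/65 = 3068053/65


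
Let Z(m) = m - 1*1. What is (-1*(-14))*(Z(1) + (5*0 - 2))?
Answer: -28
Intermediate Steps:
Z(m) = -1 + m (Z(m) = m - 1 = -1 + m)
(-1*(-14))*(Z(1) + (5*0 - 2)) = (-1*(-14))*((-1 + 1) + (5*0 - 2)) = 14*(0 + (0 - 2)) = 14*(0 - 2) = 14*(-2) = -28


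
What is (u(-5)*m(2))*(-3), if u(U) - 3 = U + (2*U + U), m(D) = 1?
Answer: 51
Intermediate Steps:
u(U) = 3 + 4*U (u(U) = 3 + (U + (2*U + U)) = 3 + (U + 3*U) = 3 + 4*U)
(u(-5)*m(2))*(-3) = ((3 + 4*(-5))*1)*(-3) = ((3 - 20)*1)*(-3) = -17*1*(-3) = -17*(-3) = 51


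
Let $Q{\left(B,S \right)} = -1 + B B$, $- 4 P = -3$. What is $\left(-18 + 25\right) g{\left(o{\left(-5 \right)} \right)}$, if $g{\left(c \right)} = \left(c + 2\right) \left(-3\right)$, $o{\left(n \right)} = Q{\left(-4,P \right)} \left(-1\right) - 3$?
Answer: $336$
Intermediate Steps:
$P = \frac{3}{4}$ ($P = \left(- \frac{1}{4}\right) \left(-3\right) = \frac{3}{4} \approx 0.75$)
$Q{\left(B,S \right)} = -1 + B^{2}$
$o{\left(n \right)} = -18$ ($o{\left(n \right)} = \left(-1 + \left(-4\right)^{2}\right) \left(-1\right) - 3 = \left(-1 + 16\right) \left(-1\right) - 3 = 15 \left(-1\right) - 3 = -15 - 3 = -18$)
$g{\left(c \right)} = -6 - 3 c$ ($g{\left(c \right)} = \left(2 + c\right) \left(-3\right) = -6 - 3 c$)
$\left(-18 + 25\right) g{\left(o{\left(-5 \right)} \right)} = \left(-18 + 25\right) \left(-6 - -54\right) = 7 \left(-6 + 54\right) = 7 \cdot 48 = 336$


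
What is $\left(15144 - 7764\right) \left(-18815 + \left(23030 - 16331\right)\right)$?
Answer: $-89416080$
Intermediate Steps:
$\left(15144 - 7764\right) \left(-18815 + \left(23030 - 16331\right)\right) = 7380 \left(-18815 + \left(23030 - 16331\right)\right) = 7380 \left(-18815 + 6699\right) = 7380 \left(-12116\right) = -89416080$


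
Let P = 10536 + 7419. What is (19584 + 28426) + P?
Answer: 65965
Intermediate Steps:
P = 17955
(19584 + 28426) + P = (19584 + 28426) + 17955 = 48010 + 17955 = 65965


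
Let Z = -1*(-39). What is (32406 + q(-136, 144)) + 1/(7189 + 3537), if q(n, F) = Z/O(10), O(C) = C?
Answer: 869071471/26815 ≈ 32410.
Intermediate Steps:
Z = 39
q(n, F) = 39/10
(32406 + q(-136, 144)) + 1/(7189 + 3537) = (32406 + 39/10) + 1/(7189 + 3537) = 324099/10 + 1/10726 = 869071471/26815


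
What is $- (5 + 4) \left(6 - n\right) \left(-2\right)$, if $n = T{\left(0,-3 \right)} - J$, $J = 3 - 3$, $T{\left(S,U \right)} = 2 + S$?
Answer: $72$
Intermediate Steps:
$J = 0$ ($J = 3 - 3 = 0$)
$n = 2$ ($n = \left(2 + 0\right) - 0 = 2 + 0 = 2$)
$- (5 + 4) \left(6 - n\right) \left(-2\right) = - (5 + 4) \left(6 - 2\right) \left(-2\right) = \left(-1\right) 9 \left(6 - 2\right) \left(-2\right) = - 9 \cdot 4 \left(-2\right) = \left(-9\right) \left(-8\right) = 72$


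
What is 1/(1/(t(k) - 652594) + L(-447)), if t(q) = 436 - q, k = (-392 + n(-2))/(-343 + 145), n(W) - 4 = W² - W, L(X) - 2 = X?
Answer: -64563833/28730905784 ≈ -0.0022472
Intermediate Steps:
L(X) = 2 + X
n(W) = 4 + W² - W (n(W) = 4 + (W² - W) = 4 + W² - W)
k = 191/99 (k = (-392 + (4 + (-2)² - 1*(-2)))/(-343 + 145) = (-392 + (4 + 4 + 2))/(-198) = (-392 + 10)*(-1/198) = -382*(-1/198) = 191/99 ≈ 1.9293)
1/(1/(t(k) - 652594) + L(-447)) = 1/(1/((436 - 1*191/99) - 652594) + (2 - 447)) = 1/(1/((436 - 191/99) - 652594) - 445) = 1/(1/(42973/99 - 652594) - 445) = 1/(1/(-64563833/99) - 445) = 1/(-99/64563833 - 445) = 1/(-28730905784/64563833) = -64563833/28730905784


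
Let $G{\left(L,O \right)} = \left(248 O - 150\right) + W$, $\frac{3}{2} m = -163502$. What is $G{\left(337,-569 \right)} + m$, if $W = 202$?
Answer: $- \frac{750184}{3} \approx -2.5006 \cdot 10^{5}$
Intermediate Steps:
$m = - \frac{327004}{3}$ ($m = \frac{2}{3} \left(-163502\right) = - \frac{327004}{3} \approx -1.09 \cdot 10^{5}$)
$G{\left(L,O \right)} = 52 + 248 O$ ($G{\left(L,O \right)} = \left(248 O - 150\right) + 202 = \left(-150 + 248 O\right) + 202 = 52 + 248 O$)
$G{\left(337,-569 \right)} + m = \left(52 + 248 \left(-569\right)\right) - \frac{327004}{3} = \left(52 - 141112\right) - \frac{327004}{3} = -141060 - \frac{327004}{3} = - \frac{750184}{3}$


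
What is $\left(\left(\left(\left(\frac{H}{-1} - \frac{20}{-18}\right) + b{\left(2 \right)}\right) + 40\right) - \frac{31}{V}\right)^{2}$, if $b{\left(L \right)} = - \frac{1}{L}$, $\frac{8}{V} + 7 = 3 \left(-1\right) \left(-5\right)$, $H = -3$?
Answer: $\frac{51529}{324} \approx 159.04$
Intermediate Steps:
$V = 1$ ($V = \frac{8}{-7 + 3 \left(-1\right) \left(-5\right)} = \frac{8}{-7 - -15} = \frac{8}{-7 + 15} = \frac{8}{8} = 8 \cdot \frac{1}{8} = 1$)
$\left(\left(\left(\left(\frac{H}{-1} - \frac{20}{-18}\right) + b{\left(2 \right)}\right) + 40\right) - \frac{31}{V}\right)^{2} = \left(\left(\left(\left(- \frac{3}{-1} - \frac{20}{-18}\right) - \frac{1}{2}\right) + 40\right) - \frac{31}{1}\right)^{2} = \left(\left(\left(\left(\left(-3\right) \left(-1\right) - - \frac{10}{9}\right) - \frac{1}{2}\right) + 40\right) - 31\right)^{2} = \left(\left(\left(\left(3 + \frac{10}{9}\right) - \frac{1}{2}\right) + 40\right) - 31\right)^{2} = \left(\left(\left(\frac{37}{9} - \frac{1}{2}\right) + 40\right) - 31\right)^{2} = \left(\left(\frac{65}{18} + 40\right) - 31\right)^{2} = \left(\frac{785}{18} - 31\right)^{2} = \left(\frac{227}{18}\right)^{2} = \frac{51529}{324}$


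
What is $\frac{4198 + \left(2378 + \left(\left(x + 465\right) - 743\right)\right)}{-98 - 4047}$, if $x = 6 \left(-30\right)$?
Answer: $- \frac{6118}{4145} \approx -1.476$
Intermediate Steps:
$x = -180$
$\frac{4198 + \left(2378 + \left(\left(x + 465\right) - 743\right)\right)}{-98 - 4047} = \frac{4198 + \left(2378 + \left(\left(-180 + 465\right) - 743\right)\right)}{-98 - 4047} = \frac{4198 + \left(2378 + \left(285 - 743\right)\right)}{-4145} = \left(4198 + \left(2378 - 458\right)\right) \left(- \frac{1}{4145}\right) = \left(4198 + 1920\right) \left(- \frac{1}{4145}\right) = 6118 \left(- \frac{1}{4145}\right) = - \frac{6118}{4145}$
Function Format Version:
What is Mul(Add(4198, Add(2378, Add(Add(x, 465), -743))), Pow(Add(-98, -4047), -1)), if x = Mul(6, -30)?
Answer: Rational(-6118, 4145) ≈ -1.4760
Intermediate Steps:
x = -180
Mul(Add(4198, Add(2378, Add(Add(x, 465), -743))), Pow(Add(-98, -4047), -1)) = Mul(Add(4198, Add(2378, Add(Add(-180, 465), -743))), Pow(Add(-98, -4047), -1)) = Mul(Add(4198, Add(2378, Add(285, -743))), Pow(-4145, -1)) = Mul(Add(4198, Add(2378, -458)), Rational(-1, 4145)) = Mul(Add(4198, 1920), Rational(-1, 4145)) = Mul(6118, Rational(-1, 4145)) = Rational(-6118, 4145)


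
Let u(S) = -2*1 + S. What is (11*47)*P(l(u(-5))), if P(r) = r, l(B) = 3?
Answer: 1551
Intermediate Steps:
u(S) = -2 + S
(11*47)*P(l(u(-5))) = (11*47)*3 = 517*3 = 1551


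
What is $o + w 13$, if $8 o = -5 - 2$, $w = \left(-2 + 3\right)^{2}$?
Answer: $\frac{97}{8} \approx 12.125$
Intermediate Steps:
$w = 1$ ($w = 1^{2} = 1$)
$o = - \frac{7}{8}$ ($o = \frac{-5 - 2}{8} = \frac{1}{8} \left(-7\right) = - \frac{7}{8} \approx -0.875$)
$o + w 13 = - \frac{7}{8} + 1 \cdot 13 = - \frac{7}{8} + 13 = \frac{97}{8}$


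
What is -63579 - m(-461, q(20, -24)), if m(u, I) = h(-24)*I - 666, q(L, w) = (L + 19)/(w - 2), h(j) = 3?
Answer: -125817/2 ≈ -62909.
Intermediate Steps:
q(L, w) = (19 + L)/(-2 + w)
m(u, I) = -666 + 3*I (m(u, I) = 3*I - 666 = -666 + 3*I)
-63579 - m(-461, q(20, -24)) = -63579 - (-666 + 3*((19 + 20)/(-2 - 24))) = -63579 - (-666 + 3*(39/(-26))) = -63579 - (-666 + 3*(-1/26*39)) = -63579 - (-666 + 3*(-3/2)) = -63579 - (-666 - 9/2) = -63579 - 1*(-1341/2) = -63579 + 1341/2 = -125817/2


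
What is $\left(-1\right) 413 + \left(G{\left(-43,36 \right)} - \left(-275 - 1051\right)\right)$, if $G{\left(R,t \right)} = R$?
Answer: $870$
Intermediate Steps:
$\left(-1\right) 413 + \left(G{\left(-43,36 \right)} - \left(-275 - 1051\right)\right) = \left(-1\right) 413 - -1283 = -413 - -1283 = -413 + \left(-43 + 1326\right) = -413 + 1283 = 870$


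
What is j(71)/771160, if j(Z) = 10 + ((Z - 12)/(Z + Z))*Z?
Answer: 79/1542320 ≈ 5.1222e-5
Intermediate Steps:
j(Z) = 4 + Z/2 (j(Z) = 10 + ((-12 + Z)/((2*Z)))*Z = 10 + ((-12 + Z)*(1/(2*Z)))*Z = 10 + ((-12 + Z)/(2*Z))*Z = 10 + (-6 + Z/2) = 4 + Z/2)
j(71)/771160 = (4 + (½)*71)/771160 = (4 + 71/2)*(1/771160) = (79/2)*(1/771160) = 79/1542320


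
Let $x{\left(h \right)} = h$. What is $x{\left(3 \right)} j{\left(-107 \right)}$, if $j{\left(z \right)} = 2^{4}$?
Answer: $48$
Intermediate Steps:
$j{\left(z \right)} = 16$
$x{\left(3 \right)} j{\left(-107 \right)} = 3 \cdot 16 = 48$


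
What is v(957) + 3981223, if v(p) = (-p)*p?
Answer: 3065374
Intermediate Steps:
v(p) = -p²
v(957) + 3981223 = -1*957² + 3981223 = -1*915849 + 3981223 = -915849 + 3981223 = 3065374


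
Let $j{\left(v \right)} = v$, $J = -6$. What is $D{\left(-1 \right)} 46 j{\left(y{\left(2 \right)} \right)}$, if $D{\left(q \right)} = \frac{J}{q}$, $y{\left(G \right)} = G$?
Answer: $552$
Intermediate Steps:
$D{\left(q \right)} = - \frac{6}{q}$
$D{\left(-1 \right)} 46 j{\left(y{\left(2 \right)} \right)} = - \frac{6}{-1} \cdot 46 \cdot 2 = \left(-6\right) \left(-1\right) 46 \cdot 2 = 6 \cdot 46 \cdot 2 = 276 \cdot 2 = 552$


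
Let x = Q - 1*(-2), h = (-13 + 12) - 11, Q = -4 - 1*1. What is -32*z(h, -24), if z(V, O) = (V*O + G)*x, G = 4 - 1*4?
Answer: 27648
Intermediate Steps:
Q = -5 (Q = -4 - 1 = -5)
h = -12 (h = -1 - 11 = -12)
G = 0 (G = 4 - 4 = 0)
x = -3 (x = -5 - 1*(-2) = -5 + 2 = -3)
z(V, O) = -3*O*V (z(V, O) = (V*O + 0)*(-3) = (O*V + 0)*(-3) = (O*V)*(-3) = -3*O*V)
-32*z(h, -24) = -(-96)*(-24)*(-12) = -32*(-864) = 27648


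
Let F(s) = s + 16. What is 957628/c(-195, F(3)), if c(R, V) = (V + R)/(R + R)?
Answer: 46684365/22 ≈ 2.1220e+6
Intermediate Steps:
F(s) = 16 + s
c(R, V) = (R + V)/(2*R) (c(R, V) = (R + V)/((2*R)) = (R + V)*(1/(2*R)) = (R + V)/(2*R))
957628/c(-195, F(3)) = 957628/(((1/2)*(-195 + (16 + 3))/(-195))) = 957628/(((1/2)*(-1/195)*(-195 + 19))) = 957628/(((1/2)*(-1/195)*(-176))) = 957628/(88/195) = 957628*(195/88) = 46684365/22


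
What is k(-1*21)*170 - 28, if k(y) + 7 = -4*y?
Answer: 13062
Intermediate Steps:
k(y) = -7 - 4*y
k(-1*21)*170 - 28 = (-7 - (-4)*21)*170 - 28 = (-7 - 4*(-21))*170 - 28 = (-7 + 84)*170 - 28 = 77*170 - 28 = 13090 - 28 = 13062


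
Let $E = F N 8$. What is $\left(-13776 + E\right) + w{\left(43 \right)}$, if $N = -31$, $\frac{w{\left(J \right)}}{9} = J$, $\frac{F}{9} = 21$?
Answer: $-60261$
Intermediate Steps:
$F = 189$ ($F = 9 \cdot 21 = 189$)
$w{\left(J \right)} = 9 J$
$E = -46872$ ($E = 189 \left(-31\right) 8 = \left(-5859\right) 8 = -46872$)
$\left(-13776 + E\right) + w{\left(43 \right)} = \left(-13776 - 46872\right) + 9 \cdot 43 = -60648 + 387 = -60261$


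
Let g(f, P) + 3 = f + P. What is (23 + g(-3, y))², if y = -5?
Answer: 144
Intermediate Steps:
g(f, P) = -3 + P + f (g(f, P) = -3 + (f + P) = -3 + (P + f) = -3 + P + f)
(23 + g(-3, y))² = (23 + (-3 - 5 - 3))² = (23 - 11)² = 12² = 144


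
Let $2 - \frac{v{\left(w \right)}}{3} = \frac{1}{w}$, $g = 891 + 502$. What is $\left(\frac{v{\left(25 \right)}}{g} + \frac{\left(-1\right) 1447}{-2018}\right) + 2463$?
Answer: $\frac{24734652853}{10039550} \approx 2463.7$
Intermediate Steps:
$g = 1393$
$v{\left(w \right)} = 6 - \frac{3}{w}$
$\left(\frac{v{\left(25 \right)}}{g} + \frac{\left(-1\right) 1447}{-2018}\right) + 2463 = \left(\frac{6 - \frac{3}{25}}{1393} + \frac{\left(-1\right) 1447}{-2018}\right) + 2463 = \left(\left(6 - \frac{3}{25}\right) \frac{1}{1393} - - \frac{1447}{2018}\right) + 2463 = \left(\left(6 - \frac{3}{25}\right) \frac{1}{1393} + \frac{1447}{2018}\right) + 2463 = \left(\frac{147}{25} \cdot \frac{1}{1393} + \frac{1447}{2018}\right) + 2463 = \left(\frac{21}{4975} + \frac{1447}{2018}\right) + 2463 = \frac{7241203}{10039550} + 2463 = \frac{24734652853}{10039550}$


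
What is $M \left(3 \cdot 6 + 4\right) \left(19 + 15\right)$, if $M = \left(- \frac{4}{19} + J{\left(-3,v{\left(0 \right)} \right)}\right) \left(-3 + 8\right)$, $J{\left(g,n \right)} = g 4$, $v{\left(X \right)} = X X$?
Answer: $- \frac{867680}{19} \approx -45667.0$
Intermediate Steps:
$v{\left(X \right)} = X^{2}$
$J{\left(g,n \right)} = 4 g$
$M = - \frac{1160}{19}$ ($M = \left(- \frac{4}{19} + 4 \left(-3\right)\right) \left(-3 + 8\right) = \left(\left(-4\right) \frac{1}{19} - 12\right) 5 = \left(- \frac{4}{19} - 12\right) 5 = \left(- \frac{232}{19}\right) 5 = - \frac{1160}{19} \approx -61.053$)
$M \left(3 \cdot 6 + 4\right) \left(19 + 15\right) = - \frac{1160 \left(3 \cdot 6 + 4\right)}{19} \left(19 + 15\right) = - \frac{1160 \left(18 + 4\right)}{19} \cdot 34 = \left(- \frac{1160}{19}\right) 22 \cdot 34 = \left(- \frac{25520}{19}\right) 34 = - \frac{867680}{19}$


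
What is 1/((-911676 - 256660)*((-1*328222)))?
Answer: 1/383473578592 ≈ 2.6077e-12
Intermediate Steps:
1/((-911676 - 256660)*((-1*328222))) = 1/(-1168336*(-328222)) = -1/1168336*(-1/328222) = 1/383473578592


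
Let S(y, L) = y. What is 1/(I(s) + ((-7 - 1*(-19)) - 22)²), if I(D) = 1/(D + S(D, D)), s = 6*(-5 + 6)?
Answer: 12/1201 ≈ 0.0099917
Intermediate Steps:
s = 6 (s = 6*1 = 6)
I(D) = 1/(2*D) (I(D) = 1/(D + D) = 1/(2*D))
1/(I(s) + ((-7 - 1*(-19)) - 22)²) = 1/((½)/6 + ((-7 - 1*(-19)) - 22)²) = 1/((½)*(⅙) + ((-7 + 19) - 22)²) = 1/(1/12 + (12 - 22)²) = 1/(1/12 + (-10)²) = 1/(1/12 + 100) = 1/(1201/12) = 12/1201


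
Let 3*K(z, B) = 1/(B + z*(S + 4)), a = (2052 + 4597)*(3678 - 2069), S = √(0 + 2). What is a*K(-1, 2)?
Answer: -10698241/3 + 10698241*√2/6 ≈ -1.0445e+6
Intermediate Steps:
S = √2 ≈ 1.4142
a = 10698241 (a = 6649*1609 = 10698241)
K(z, B) = 1/(3*(B + z*(4 + √2))) (K(z, B) = 1/(3*(B + z*(√2 + 4))) = 1/(3*(B + z*(4 + √2))))
a*K(-1, 2) = 10698241*(1/(3*(2 + 4*(-1) - √2))) = 10698241*(1/(3*(2 - 4 - √2))) = 10698241*(1/(3*(-2 - √2))) = 10698241/(3*(-2 - √2))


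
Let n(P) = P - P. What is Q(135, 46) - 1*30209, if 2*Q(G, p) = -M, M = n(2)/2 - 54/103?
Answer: -3111500/103 ≈ -30209.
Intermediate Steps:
n(P) = 0
M = -54/103 (M = 0/2 - 54/103 = 0*(½) - 54*1/103 = 0 - 54/103 = -54/103 ≈ -0.52427)
Q(G, p) = 27/103 (Q(G, p) = (-1*(-54/103))/2 = (½)*(54/103) = 27/103)
Q(135, 46) - 1*30209 = 27/103 - 1*30209 = 27/103 - 30209 = -3111500/103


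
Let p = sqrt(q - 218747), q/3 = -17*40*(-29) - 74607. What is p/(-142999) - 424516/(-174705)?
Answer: 424516/174705 - 4*I*sqrt(23963)/142999 ≈ 2.4299 - 0.0043301*I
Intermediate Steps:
q = -164661 (q = 3*(-17*40*(-29) - 74607) = 3*(-680*(-29) - 74607) = 3*(19720 - 74607) = 3*(-54887) = -164661)
p = 4*I*sqrt(23963) (p = sqrt(-164661 - 218747) = sqrt(-383408) = 4*I*sqrt(23963) ≈ 619.2*I)
p/(-142999) - 424516/(-174705) = (4*I*sqrt(23963))/(-142999) - 424516/(-174705) = (4*I*sqrt(23963))*(-1/142999) - 424516*(-1/174705) = -4*I*sqrt(23963)/142999 + 424516/174705 = 424516/174705 - 4*I*sqrt(23963)/142999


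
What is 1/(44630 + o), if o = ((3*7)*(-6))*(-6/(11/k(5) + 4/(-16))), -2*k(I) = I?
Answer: 31/1378490 ≈ 2.2488e-5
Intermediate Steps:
k(I) = -I/2
o = -5040/31 (o = ((3*7)*(-6))*(-6/(11/((-1/2*5)) + 4/(-16))) = (21*(-6))*(-6/(11/(-5/2) + 4*(-1/16))) = -(-756)/(11*(-2/5) - 1/4) = -(-756)/(-22/5 - 1/4) = -(-756)/(-93/20) = -(-756)*(-20)/93 = -126*40/31 = -5040/31 ≈ -162.58)
1/(44630 + o) = 1/(44630 - 5040/31) = 1/(1378490/31) = 31/1378490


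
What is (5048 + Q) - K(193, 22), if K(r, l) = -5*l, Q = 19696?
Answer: 24854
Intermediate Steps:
(5048 + Q) - K(193, 22) = (5048 + 19696) - (-5)*22 = 24744 - 1*(-110) = 24744 + 110 = 24854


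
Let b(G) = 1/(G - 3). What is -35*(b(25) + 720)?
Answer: -554435/22 ≈ -25202.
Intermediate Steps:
b(G) = 1/(-3 + G)
-35*(b(25) + 720) = -35*(1/(-3 + 25) + 720) = -35*(1/22 + 720) = -35*15841/22 = -554435/22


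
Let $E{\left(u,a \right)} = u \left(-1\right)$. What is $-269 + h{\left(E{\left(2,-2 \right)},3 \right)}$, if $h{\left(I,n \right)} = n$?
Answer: $-266$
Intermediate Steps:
$E{\left(u,a \right)} = - u$
$-269 + h{\left(E{\left(2,-2 \right)},3 \right)} = -269 + 3 = -266$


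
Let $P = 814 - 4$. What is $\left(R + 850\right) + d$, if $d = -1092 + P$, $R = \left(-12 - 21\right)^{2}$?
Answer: $1657$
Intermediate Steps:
$R = 1089$ ($R = \left(-33\right)^{2} = 1089$)
$P = 810$
$d = -282$ ($d = -1092 + 810 = -282$)
$\left(R + 850\right) + d = \left(1089 + 850\right) - 282 = 1939 - 282 = 1657$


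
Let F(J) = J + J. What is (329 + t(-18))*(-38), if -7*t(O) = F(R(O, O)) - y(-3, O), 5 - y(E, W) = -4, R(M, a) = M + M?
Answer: -90592/7 ≈ -12942.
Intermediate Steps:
R(M, a) = 2*M
y(E, W) = 9 (y(E, W) = 5 - 1*(-4) = 5 + 4 = 9)
F(J) = 2*J
t(O) = 9/7 - 4*O/7 (t(O) = -(2*(2*O) - 1*9)/7 = -(4*O - 9)/7 = -(-9 + 4*O)/7 = 9/7 - 4*O/7)
(329 + t(-18))*(-38) = (329 + (9/7 - 4/7*(-18)))*(-38) = (329 + (9/7 + 72/7))*(-38) = (329 + 81/7)*(-38) = (2384/7)*(-38) = -90592/7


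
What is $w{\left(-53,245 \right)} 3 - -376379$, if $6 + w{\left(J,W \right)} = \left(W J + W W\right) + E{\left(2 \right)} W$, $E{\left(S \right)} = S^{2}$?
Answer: $520421$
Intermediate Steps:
$w{\left(J,W \right)} = -6 + W^{2} + 4 W + J W$ ($w{\left(J,W \right)} = -6 + \left(\left(W J + W W\right) + 2^{2} W\right) = -6 + \left(\left(J W + W^{2}\right) + 4 W\right) = -6 + \left(\left(W^{2} + J W\right) + 4 W\right) = -6 + \left(W^{2} + 4 W + J W\right) = -6 + W^{2} + 4 W + J W$)
$w{\left(-53,245 \right)} 3 - -376379 = \left(-6 + 245^{2} + 4 \cdot 245 - 12985\right) 3 - -376379 = \left(-6 + 60025 + 980 - 12985\right) 3 + 376379 = 48014 \cdot 3 + 376379 = 144042 + 376379 = 520421$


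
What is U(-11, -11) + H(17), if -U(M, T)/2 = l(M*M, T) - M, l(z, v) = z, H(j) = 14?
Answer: -250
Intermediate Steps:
U(M, T) = -2*M² + 2*M (U(M, T) = -2*(M*M - M) = -2*(M² - M) = -2*M² + 2*M)
U(-11, -11) + H(17) = 2*(-11)*(1 - 1*(-11)) + 14 = 2*(-11)*(1 + 11) + 14 = 2*(-11)*12 + 14 = -264 + 14 = -250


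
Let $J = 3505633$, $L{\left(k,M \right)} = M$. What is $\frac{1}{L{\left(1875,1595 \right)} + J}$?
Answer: $\frac{1}{3507228} \approx 2.8513 \cdot 10^{-7}$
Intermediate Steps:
$\frac{1}{L{\left(1875,1595 \right)} + J} = \frac{1}{1595 + 3505633} = \frac{1}{3507228}$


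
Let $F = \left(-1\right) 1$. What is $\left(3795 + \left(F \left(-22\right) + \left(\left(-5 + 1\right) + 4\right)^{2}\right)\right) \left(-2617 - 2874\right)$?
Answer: $-20959147$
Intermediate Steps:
$F = -1$
$\left(3795 + \left(F \left(-22\right) + \left(\left(-5 + 1\right) + 4\right)^{2}\right)\right) \left(-2617 - 2874\right) = \left(3795 + \left(\left(-1\right) \left(-22\right) + \left(\left(-5 + 1\right) + 4\right)^{2}\right)\right) \left(-2617 - 2874\right) = \left(3795 + \left(22 + \left(-4 + 4\right)^{2}\right)\right) \left(-5491\right) = \left(3795 + \left(22 + 0^{2}\right)\right) \left(-5491\right) = \left(3795 + \left(22 + 0\right)\right) \left(-5491\right) = \left(3795 + 22\right) \left(-5491\right) = 3817 \left(-5491\right) = -20959147$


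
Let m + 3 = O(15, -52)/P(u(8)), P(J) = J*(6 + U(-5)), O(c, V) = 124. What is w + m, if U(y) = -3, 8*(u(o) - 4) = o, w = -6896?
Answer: -103361/15 ≈ -6890.7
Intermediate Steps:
u(o) = 4 + o/8
P(J) = 3*J (P(J) = J*(6 - 3) = J*3 = 3*J)
m = 79/15 (m = -3 + 124/((3*(4 + (⅛)*8))) = -3 + 124/((3*(4 + 1))) = -3 + 124/((3*5)) = -3 + 124/15 = 79/15 ≈ 5.2667)
w + m = -6896 + 79/15 = -103361/15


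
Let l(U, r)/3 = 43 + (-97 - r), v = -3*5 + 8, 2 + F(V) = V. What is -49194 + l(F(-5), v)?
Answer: -49335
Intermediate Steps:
F(V) = -2 + V
v = -7 (v = -15 + 8 = -7)
l(U, r) = -162 - 3*r (l(U, r) = 3*(43 + (-97 - r)) = 3*(-54 - r) = -162 - 3*r)
-49194 + l(F(-5), v) = -49194 + (-162 - 3*(-7)) = -49194 + (-162 + 21) = -49194 - 141 = -49335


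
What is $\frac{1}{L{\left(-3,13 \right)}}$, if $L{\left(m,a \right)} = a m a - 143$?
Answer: $- \frac{1}{650} \approx -0.0015385$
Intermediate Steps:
$L{\left(m,a \right)} = -143 + m a^{2}$ ($L{\left(m,a \right)} = m a^{2} - 143 = -143 + m a^{2}$)
$\frac{1}{L{\left(-3,13 \right)}} = \frac{1}{-143 - 3 \cdot 13^{2}} = \frac{1}{-143 - 507} = \frac{1}{-650} = - \frac{1}{650}$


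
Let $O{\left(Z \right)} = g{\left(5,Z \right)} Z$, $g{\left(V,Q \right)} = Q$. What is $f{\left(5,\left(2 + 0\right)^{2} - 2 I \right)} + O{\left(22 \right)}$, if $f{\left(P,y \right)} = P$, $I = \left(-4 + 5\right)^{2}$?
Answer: $489$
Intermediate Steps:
$I = 1$ ($I = 1^{2} = 1$)
$O{\left(Z \right)} = Z^{2}$ ($O{\left(Z \right)} = Z Z = Z^{2}$)
$f{\left(5,\left(2 + 0\right)^{2} - 2 I \right)} + O{\left(22 \right)} = 5 + 22^{2} = 5 + 484 = 489$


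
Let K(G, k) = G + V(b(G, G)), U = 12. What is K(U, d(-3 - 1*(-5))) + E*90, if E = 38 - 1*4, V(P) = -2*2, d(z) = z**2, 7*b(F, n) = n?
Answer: 3068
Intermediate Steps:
b(F, n) = n/7
V(P) = -4
E = 34 (E = 38 - 4 = 34)
K(G, k) = -4 + G (K(G, k) = G - 4 = -4 + G)
K(U, d(-3 - 1*(-5))) + E*90 = (-4 + 12) + 34*90 = 8 + 3060 = 3068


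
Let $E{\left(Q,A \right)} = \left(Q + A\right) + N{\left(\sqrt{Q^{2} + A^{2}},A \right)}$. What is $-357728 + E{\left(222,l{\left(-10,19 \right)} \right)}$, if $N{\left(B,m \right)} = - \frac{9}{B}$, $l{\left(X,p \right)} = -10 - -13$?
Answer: $-357503 - \frac{3 \sqrt{5477}}{5477} \approx -3.575 \cdot 10^{5}$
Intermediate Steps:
$l{\left(X,p \right)} = 3$ ($l{\left(X,p \right)} = -10 + 13 = 3$)
$E{\left(Q,A \right)} = A + Q - \frac{9}{\sqrt{A^{2} + Q^{2}}}$ ($E{\left(Q,A \right)} = \left(Q + A\right) - \frac{9}{\sqrt{Q^{2} + A^{2}}} = \left(A + Q\right) - \frac{9}{\sqrt{A^{2} + Q^{2}}} = A + Q - \frac{9}{\sqrt{A^{2} + Q^{2}}}$)
$-357728 + E{\left(222,l{\left(-10,19 \right)} \right)} = -357728 + \left(3 + 222 - \frac{9}{\sqrt{3^{2} + 222^{2}}}\right) = -357728 + \left(3 + 222 - \frac{9}{\sqrt{9 + 49284}}\right) = -357728 + \left(3 + 222 - \frac{9}{3 \sqrt{5477}}\right) = -357728 + \left(3 + 222 - 9 \frac{\sqrt{5477}}{16431}\right) = -357728 + \left(3 + 222 - \frac{3 \sqrt{5477}}{5477}\right) = -357728 + \left(225 - \frac{3 \sqrt{5477}}{5477}\right) = -357503 - \frac{3 \sqrt{5477}}{5477}$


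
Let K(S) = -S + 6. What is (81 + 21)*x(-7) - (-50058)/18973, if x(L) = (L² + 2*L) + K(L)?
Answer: 92941866/18973 ≈ 4898.6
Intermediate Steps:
K(S) = 6 - S
x(L) = 6 + L + L² (x(L) = (L² + 2*L) + (6 - L) = 6 + L + L²)
(81 + 21)*x(-7) - (-50058)/18973 = (81 + 21)*(6 - 7 + (-7)²) - (-50058)/18973 = 102*(6 - 7 + 49) - (-50058)/18973 = 102*48 - 1*(-50058/18973) = 4896 + 50058/18973 = 92941866/18973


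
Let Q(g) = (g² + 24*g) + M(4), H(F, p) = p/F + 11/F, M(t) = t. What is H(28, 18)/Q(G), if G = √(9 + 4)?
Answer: -493/201572 + 174*√13/50393 ≈ 0.010004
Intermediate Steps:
H(F, p) = 11/F + p/F
G = √13 ≈ 3.6056
Q(g) = 4 + g² + 24*g (Q(g) = (g² + 24*g) + 4 = 4 + g² + 24*g)
H(28, 18)/Q(G) = ((11 + 18)/28)/(4 + (√13)² + 24*√13) = ((1/28)*29)/(4 + 13 + 24*√13) = 29/(28*(17 + 24*√13))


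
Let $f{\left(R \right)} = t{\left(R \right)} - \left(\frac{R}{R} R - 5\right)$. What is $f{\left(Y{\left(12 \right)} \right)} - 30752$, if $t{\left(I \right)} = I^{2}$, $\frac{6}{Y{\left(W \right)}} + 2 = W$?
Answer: $- \frac{768681}{25} \approx -30747.0$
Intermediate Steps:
$Y{\left(W \right)} = \frac{6}{-2 + W}$
$f{\left(R \right)} = 5 + R^{2} - R$ ($f{\left(R \right)} = R^{2} - \left(\frac{R}{R} R - 5\right) = R^{2} - \left(1 R - 5\right) = R^{2} - \left(R - 5\right) = R^{2} - \left(-5 + R\right) = 5 + R^{2} - R$)
$f{\left(Y{\left(12 \right)} \right)} - 30752 = \left(5 + \left(\frac{6}{-2 + 12}\right)^{2} - \frac{6}{-2 + 12}\right) - 30752 = \left(5 + \left(\frac{6}{10}\right)^{2} - \frac{6}{10}\right) - 30752 = \left(5 + \left(6 \cdot \frac{1}{10}\right)^{2} - 6 \cdot \frac{1}{10}\right) - 30752 = \left(5 + \left(\frac{3}{5}\right)^{2} - \frac{3}{5}\right) - 30752 = \left(5 + \frac{9}{25} - \frac{3}{5}\right) - 30752 = \frac{119}{25} - 30752 = - \frac{768681}{25}$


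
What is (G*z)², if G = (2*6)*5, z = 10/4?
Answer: 22500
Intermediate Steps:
z = 5/2 (z = 10*(¼) = 5/2 ≈ 2.5000)
G = 60 (G = 12*5 = 60)
(G*z)² = (60*(5/2))² = 150² = 22500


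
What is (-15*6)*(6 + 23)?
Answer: -2610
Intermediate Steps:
(-15*6)*(6 + 23) = -90*29 = -2610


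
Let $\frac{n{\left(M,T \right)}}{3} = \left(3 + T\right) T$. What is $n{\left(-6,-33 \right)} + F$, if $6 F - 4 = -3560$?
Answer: $\frac{7132}{3} \approx 2377.3$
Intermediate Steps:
$F = - \frac{1778}{3}$ ($F = \frac{2}{3} + \frac{1}{6} \left(-3560\right) = \frac{2}{3} - \frac{1780}{3} = - \frac{1778}{3} \approx -592.67$)
$n{\left(M,T \right)} = 3 T \left(3 + T\right)$ ($n{\left(M,T \right)} = 3 \left(3 + T\right) T = 3 T \left(3 + T\right)$)
$n{\left(-6,-33 \right)} + F = 3 \left(-33\right) \left(3 - 33\right) - \frac{1778}{3} = 3 \left(-33\right) \left(-30\right) - \frac{1778}{3} = 2970 - \frac{1778}{3} = \frac{7132}{3}$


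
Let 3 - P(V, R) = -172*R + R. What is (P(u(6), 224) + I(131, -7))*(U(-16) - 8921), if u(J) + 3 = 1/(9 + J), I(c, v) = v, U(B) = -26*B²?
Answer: -596599100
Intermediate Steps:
u(J) = -3 + 1/(9 + J)
P(V, R) = 3 + 171*R (P(V, R) = 3 - (-172*R + R) = 3 - (-171)*R = 3 + 171*R)
(P(u(6), 224) + I(131, -7))*(U(-16) - 8921) = ((3 + 171*224) - 7)*(-26*(-16)² - 8921) = ((3 + 38304) - 7)*(-26*256 - 8921) = (38307 - 7)*(-6656 - 8921) = 38300*(-15577) = -596599100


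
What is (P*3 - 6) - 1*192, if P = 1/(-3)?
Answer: -199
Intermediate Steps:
P = -⅓ ≈ -0.33333
(P*3 - 6) - 1*192 = (-⅓*3 - 6) - 1*192 = (-1 - 6) - 192 = -7 - 192 = -199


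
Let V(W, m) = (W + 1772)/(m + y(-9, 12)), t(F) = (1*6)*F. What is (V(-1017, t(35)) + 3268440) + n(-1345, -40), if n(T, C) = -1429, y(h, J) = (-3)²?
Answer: 715476164/219 ≈ 3.2670e+6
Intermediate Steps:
y(h, J) = 9
t(F) = 6*F
V(W, m) = (1772 + W)/(9 + m) (V(W, m) = (W + 1772)/(m + 9) = (1772 + W)/(9 + m))
(V(-1017, t(35)) + 3268440) + n(-1345, -40) = ((1772 - 1017)/(9 + 6*35) + 3268440) - 1429 = (755/(9 + 210) + 3268440) - 1429 = (755/219 + 3268440) - 1429 = 715789115/219 - 1429 = 715476164/219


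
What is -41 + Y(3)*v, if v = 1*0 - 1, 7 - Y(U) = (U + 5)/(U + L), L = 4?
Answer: -328/7 ≈ -46.857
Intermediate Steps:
Y(U) = 7 - (5 + U)/(4 + U) (Y(U) = 7 - (U + 5)/(U + 4) = 7 - (5 + U)/(4 + U))
v = -1 (v = 0 - 1 = -1)
-41 + Y(3)*v = -41 + ((23 + 6*3)/(4 + 3))*(-1) = -41 + ((23 + 18)/7)*(-1) = -41 + ((1/7)*41)*(-1) = -41 + (41/7)*(-1) = -41 - 41/7 = -328/7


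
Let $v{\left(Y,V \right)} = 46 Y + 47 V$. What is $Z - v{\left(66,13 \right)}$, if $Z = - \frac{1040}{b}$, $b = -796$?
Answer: $- \frac{725493}{199} \approx -3645.7$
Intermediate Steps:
$Z = \frac{260}{199}$ ($Z = - \frac{1040}{-796} = \left(-1040\right) \left(- \frac{1}{796}\right) = \frac{260}{199} \approx 1.3065$)
$Z - v{\left(66,13 \right)} = \frac{260}{199} - \left(46 \cdot 66 + 47 \cdot 13\right) = \frac{260}{199} - \left(3036 + 611\right) = \frac{260}{199} - 3647 = - \frac{725493}{199}$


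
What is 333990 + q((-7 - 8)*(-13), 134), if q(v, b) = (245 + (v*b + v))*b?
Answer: 3894370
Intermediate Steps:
q(v, b) = b*(245 + v + b*v) (q(v, b) = (245 + (b*v + v))*b = (245 + (v + b*v))*b = (245 + v + b*v)*b = b*(245 + v + b*v))
333990 + q((-7 - 8)*(-13), 134) = 333990 + 134*(245 + (-7 - 8)*(-13) + 134*((-7 - 8)*(-13))) = 333990 + 134*(245 - 15*(-13) + 134*(-15*(-13))) = 333990 + 134*(245 + 195 + 134*195) = 333990 + 134*(245 + 195 + 26130) = 333990 + 134*26570 = 333990 + 3560380 = 3894370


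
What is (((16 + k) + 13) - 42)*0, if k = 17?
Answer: 0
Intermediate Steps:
(((16 + k) + 13) - 42)*0 = (((16 + 17) + 13) - 42)*0 = ((33 + 13) - 42)*0 = (46 - 42)*0 = 4*0 = 0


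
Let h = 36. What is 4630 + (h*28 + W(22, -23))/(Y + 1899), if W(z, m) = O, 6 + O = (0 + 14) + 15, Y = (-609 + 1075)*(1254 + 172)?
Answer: 3085502481/666415 ≈ 4630.0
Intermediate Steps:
Y = 664516 (Y = 466*1426 = 664516)
O = 23 (O = -6 + ((0 + 14) + 15) = -6 + (14 + 15) = -6 + 29 = 23)
W(z, m) = 23
4630 + (h*28 + W(22, -23))/(Y + 1899) = 4630 + (36*28 + 23)/(664516 + 1899) = 4630 + (1008 + 23)/666415 = 4630 + 1031*(1/666415) = 4630 + 1031/666415 = 3085502481/666415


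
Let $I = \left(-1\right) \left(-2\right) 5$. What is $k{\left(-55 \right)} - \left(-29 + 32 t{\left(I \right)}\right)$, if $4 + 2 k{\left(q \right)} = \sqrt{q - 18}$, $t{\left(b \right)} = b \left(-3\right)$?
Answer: $987 + \frac{i \sqrt{73}}{2} \approx 987.0 + 4.272 i$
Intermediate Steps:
$I = 10$ ($I = 2 \cdot 5 = 10$)
$t{\left(b \right)} = - 3 b$
$k{\left(q \right)} = -2 + \frac{\sqrt{-18 + q}}{2}$ ($k{\left(q \right)} = -2 + \frac{\sqrt{q - 18}}{2} = -2 + \frac{\sqrt{-18 + q}}{2}$)
$k{\left(-55 \right)} - \left(-29 + 32 t{\left(I \right)}\right) = \left(-2 + \frac{\sqrt{-18 - 55}}{2}\right) - \left(-29 + 32 \left(\left(-3\right) 10\right)\right) = \left(-2 + \frac{\sqrt{-73}}{2}\right) + \left(29 - -960\right) = \left(-2 + \frac{i \sqrt{73}}{2}\right) + \left(29 + 960\right) = \left(-2 + \frac{i \sqrt{73}}{2}\right) + 989 = 987 + \frac{i \sqrt{73}}{2}$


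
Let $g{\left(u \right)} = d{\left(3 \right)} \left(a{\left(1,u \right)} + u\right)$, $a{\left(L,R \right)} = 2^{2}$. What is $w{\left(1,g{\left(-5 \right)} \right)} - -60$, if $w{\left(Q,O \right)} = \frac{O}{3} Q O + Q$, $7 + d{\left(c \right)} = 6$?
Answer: $\frac{184}{3} \approx 61.333$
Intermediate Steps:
$d{\left(c \right)} = -1$ ($d{\left(c \right)} = -7 + 6 = -1$)
$a{\left(L,R \right)} = 4$
$g{\left(u \right)} = -4 - u$ ($g{\left(u \right)} = - (4 + u) = -4 - u$)
$w{\left(Q,O \right)} = Q + \frac{Q O^{2}}{3}$ ($w{\left(Q,O \right)} = O \frac{1}{3} Q O + Q = \frac{O}{3} Q O + Q = \frac{O Q}{3} O + Q = \frac{Q O^{2}}{3} + Q = Q + \frac{Q O^{2}}{3}$)
$w{\left(1,g{\left(-5 \right)} \right)} - -60 = \frac{1}{3} \cdot 1 \left(3 + \left(-4 - -5\right)^{2}\right) - -60 = \frac{1}{3} \cdot 1 \left(3 + \left(-4 + 5\right)^{2}\right) + 60 = \frac{1}{3} \cdot 1 \left(3 + 1^{2}\right) + 60 = \frac{1}{3} \cdot 1 \left(3 + 1\right) + 60 = \frac{1}{3} \cdot 1 \cdot 4 + 60 = \frac{4}{3} + 60 = \frac{184}{3}$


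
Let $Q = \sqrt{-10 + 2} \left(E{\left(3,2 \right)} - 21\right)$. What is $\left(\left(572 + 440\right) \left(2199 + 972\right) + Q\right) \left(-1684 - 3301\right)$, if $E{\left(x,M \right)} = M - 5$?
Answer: $-15997124220 + 239280 i \sqrt{2} \approx -1.5997 \cdot 10^{10} + 3.3839 \cdot 10^{5} i$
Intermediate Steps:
$E{\left(x,M \right)} = -5 + M$
$Q = - 48 i \sqrt{2}$ ($Q = \sqrt{-10 + 2} \left(\left(-5 + 2\right) - 21\right) = \sqrt{-8} \left(-3 - 21\right) = 2 i \sqrt{2} \left(-24\right) = - 48 i \sqrt{2} \approx - 67.882 i$)
$\left(\left(572 + 440\right) \left(2199 + 972\right) + Q\right) \left(-1684 - 3301\right) = \left(\left(572 + 440\right) \left(2199 + 972\right) - 48 i \sqrt{2}\right) \left(-1684 - 3301\right) = \left(1012 \cdot 3171 - 48 i \sqrt{2}\right) \left(-4985\right) = \left(3209052 - 48 i \sqrt{2}\right) \left(-4985\right) = -15997124220 + 239280 i \sqrt{2}$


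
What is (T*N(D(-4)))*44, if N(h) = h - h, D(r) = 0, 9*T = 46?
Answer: 0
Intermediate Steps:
T = 46/9 (T = (1/9)*46 = 46/9 ≈ 5.1111)
N(h) = 0
(T*N(D(-4)))*44 = ((46/9)*0)*44 = 0*44 = 0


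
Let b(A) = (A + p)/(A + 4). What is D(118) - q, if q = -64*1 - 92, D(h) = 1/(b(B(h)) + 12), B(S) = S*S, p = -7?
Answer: 28258196/181053 ≈ 156.08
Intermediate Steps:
B(S) = S**2
b(A) = (-7 + A)/(4 + A) (b(A) = (A - 7)/(A + 4) = (-7 + A)/(4 + A))
D(h) = 1/(12 + (-7 + h**2)/(4 + h**2)) (D(h) = 1/((-7 + h**2)/(4 + h**2) + 12) = 1/(12 + (-7 + h**2)/(4 + h**2)))
q = -156 (q = -64 - 92 = -156)
D(118) - q = (4 + 118**2)/(41 + 13*118**2) - 1*(-156) = (4 + 13924)/(41 + 13*13924) + 156 = 13928/(41 + 181012) + 156 = 13928/181053 + 156 = 28258196/181053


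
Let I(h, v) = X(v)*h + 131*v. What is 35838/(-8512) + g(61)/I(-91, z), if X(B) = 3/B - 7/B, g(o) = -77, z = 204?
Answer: -24440579097/5800991840 ≈ -4.2132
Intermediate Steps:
X(B) = -4/B
I(h, v) = 131*v - 4*h/v (I(h, v) = (-4/v)*h + 131*v = -4*h/v + 131*v = 131*v - 4*h/v)
35838/(-8512) + g(61)/I(-91, z) = 35838/(-8512) - 77/(131*204 - 4*(-91)/204) = 35838*(-1/8512) - 77/(26724 - 4*(-91)*1/204) = -17919/4256 - 77/(26724 + 91/51) = -17919/4256 - 77/1363015/51 = -17919/4256 - 77*51/1363015 = -17919/4256 - 3927/1363015 = -24440579097/5800991840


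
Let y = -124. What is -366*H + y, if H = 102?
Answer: -37456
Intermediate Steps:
-366*H + y = -366*102 - 124 = -37332 - 124 = -37456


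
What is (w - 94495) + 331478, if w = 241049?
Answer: 478032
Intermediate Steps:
(w - 94495) + 331478 = (241049 - 94495) + 331478 = 146554 + 331478 = 478032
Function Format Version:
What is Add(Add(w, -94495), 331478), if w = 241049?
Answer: 478032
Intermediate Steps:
Add(Add(w, -94495), 331478) = Add(Add(241049, -94495), 331478) = Add(146554, 331478) = 478032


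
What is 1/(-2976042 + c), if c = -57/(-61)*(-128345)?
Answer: -61/188854227 ≈ -3.2300e-7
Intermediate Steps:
c = -7315665/61 (c = -57*(-1/61)*(-128345) = (57/61)*(-128345) = -7315665/61 ≈ -1.1993e+5)
1/(-2976042 + c) = 1/(-2976042 - 7315665/61) = 1/(-188854227/61) = -61/188854227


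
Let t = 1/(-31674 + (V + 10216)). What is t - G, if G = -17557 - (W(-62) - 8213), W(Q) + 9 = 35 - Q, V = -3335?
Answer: 233847575/24793 ≈ 9432.0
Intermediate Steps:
W(Q) = 26 - Q (W(Q) = -9 + (35 - Q) = 26 - Q)
t = -1/24793 (t = 1/(-31674 + (-3335 + 10216)) = 1/(-31674 + 6881) = 1/(-24793) = -1/24793 ≈ -4.0334e-5)
G = -9432 (G = -17557 - ((26 - 1*(-62)) - 8213) = -17557 - ((26 + 62) - 8213) = -17557 - (88 - 8213) = -17557 - 1*(-8125) = -17557 + 8125 = -9432)
t - G = -1/24793 - 1*(-9432) = -1/24793 + 9432 = 233847575/24793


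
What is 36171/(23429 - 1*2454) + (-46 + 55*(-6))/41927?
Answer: 1508654917/879418825 ≈ 1.7155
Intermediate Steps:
36171/(23429 - 1*2454) + (-46 + 55*(-6))/41927 = 36171/(23429 - 2454) + (-46 - 330)*(1/41927) = 36171/20975 - 376*1/41927 = 36171*(1/20975) - 376/41927 = 36171/20975 - 376/41927 = 1508654917/879418825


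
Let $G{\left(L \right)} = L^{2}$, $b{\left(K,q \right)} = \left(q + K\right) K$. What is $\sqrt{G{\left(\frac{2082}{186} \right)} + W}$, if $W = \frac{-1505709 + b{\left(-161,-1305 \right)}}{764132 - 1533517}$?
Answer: $\frac{2 \sqrt{18053819801401445}}{23850935} \approx 11.267$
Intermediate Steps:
$b{\left(K,q \right)} = K \left(K + q\right)$ ($b{\left(K,q \right)} = \left(K + q\right) K = K \left(K + q\right)$)
$W = \frac{1269683}{769385}$ ($W = \frac{-1505709 - 161 \left(-161 - 1305\right)}{764132 - 1533517} = \frac{-1505709 - -236026}{-769385} = \left(-1505709 + 236026\right) \left(- \frac{1}{769385}\right) = \left(-1269683\right) \left(- \frac{1}{769385}\right) = \frac{1269683}{769385} \approx 1.6503$)
$\sqrt{G{\left(\frac{2082}{186} \right)} + W} = \sqrt{\left(\frac{2082}{186}\right)^{2} + \frac{1269683}{769385}} = \sqrt{\left(2082 \cdot \frac{1}{186}\right)^{2} + \frac{1269683}{769385}} = \sqrt{\left(\frac{347}{31}\right)^{2} + \frac{1269683}{769385}} = \sqrt{\frac{120409}{961} + \frac{1269683}{769385}} = \sqrt{\frac{93861043828}{739378985}} = \frac{2 \sqrt{18053819801401445}}{23850935}$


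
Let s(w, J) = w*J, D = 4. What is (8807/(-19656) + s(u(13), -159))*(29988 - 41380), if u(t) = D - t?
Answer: -40041354896/2457 ≈ -1.6297e+7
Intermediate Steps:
u(t) = 4 - t
s(w, J) = J*w
(8807/(-19656) + s(u(13), -159))*(29988 - 41380) = (8807/(-19656) - 159*(4 - 1*13))*(29988 - 41380) = (8807*(-1/19656) - 159*(4 - 13))*(-11392) = (-8807/19656 - 159*(-9))*(-11392) = (-8807/19656 + 1431)*(-11392) = (28118929/19656)*(-11392) = -40041354896/2457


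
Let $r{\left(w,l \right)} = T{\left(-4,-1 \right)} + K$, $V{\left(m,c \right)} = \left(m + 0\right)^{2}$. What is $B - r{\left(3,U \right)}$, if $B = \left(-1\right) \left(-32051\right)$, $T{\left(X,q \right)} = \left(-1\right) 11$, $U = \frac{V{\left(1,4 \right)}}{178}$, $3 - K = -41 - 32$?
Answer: $31986$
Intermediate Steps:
$K = 76$ ($K = 3 - \left(-41 - 32\right) = 3 - -73 = 3 + 73 = 76$)
$V{\left(m,c \right)} = m^{2}$
$U = \frac{1}{178}$ ($U = \frac{1^{2}}{178} = 1 \cdot \frac{1}{178} = \frac{1}{178} \approx 0.005618$)
$T{\left(X,q \right)} = -11$
$r{\left(w,l \right)} = 65$ ($r{\left(w,l \right)} = -11 + 76 = 65$)
$B = 32051$
$B - r{\left(3,U \right)} = 32051 - 65 = 31986$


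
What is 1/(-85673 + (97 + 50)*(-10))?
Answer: -1/87143 ≈ -1.1475e-5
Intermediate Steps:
1/(-85673 + (97 + 50)*(-10)) = 1/(-85673 + 147*(-10)) = 1/(-85673 - 1470) = 1/(-87143) = -1/87143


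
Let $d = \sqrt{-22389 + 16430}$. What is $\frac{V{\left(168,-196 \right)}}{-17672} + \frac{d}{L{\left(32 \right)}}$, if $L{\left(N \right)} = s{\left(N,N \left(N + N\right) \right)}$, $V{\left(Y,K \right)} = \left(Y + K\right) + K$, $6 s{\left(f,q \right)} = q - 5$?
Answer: $\frac{28}{2209} + \frac{2 i \sqrt{5959}}{681} \approx 0.012675 + 0.22671 i$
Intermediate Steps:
$s{\left(f,q \right)} = - \frac{5}{6} + \frac{q}{6}$ ($s{\left(f,q \right)} = \frac{q - 5}{6} = \frac{-5 + q}{6} = - \frac{5}{6} + \frac{q}{6}$)
$V{\left(Y,K \right)} = Y + 2 K$ ($V{\left(Y,K \right)} = \left(K + Y\right) + K = Y + 2 K$)
$d = i \sqrt{5959}$ ($d = \sqrt{-5959} = i \sqrt{5959} \approx 77.195 i$)
$L{\left(N \right)} = - \frac{5}{6} + \frac{N^{2}}{3}$ ($L{\left(N \right)} = - \frac{5}{6} + \frac{N \left(N + N\right)}{6} = - \frac{5}{6} + \frac{N 2 N}{6} = - \frac{5}{6} + \frac{2 N^{2}}{6} = - \frac{5}{6} + \frac{N^{2}}{3}$)
$\frac{V{\left(168,-196 \right)}}{-17672} + \frac{d}{L{\left(32 \right)}} = \frac{168 + 2 \left(-196\right)}{-17672} + \frac{i \sqrt{5959}}{- \frac{5}{6} + \frac{32^{2}}{3}} = \left(168 - 392\right) \left(- \frac{1}{17672}\right) + \frac{i \sqrt{5959}}{- \frac{5}{6} + \frac{1}{3} \cdot 1024} = \left(-224\right) \left(- \frac{1}{17672}\right) + \frac{i \sqrt{5959}}{- \frac{5}{6} + \frac{1024}{3}} = \frac{28}{2209} + \frac{i \sqrt{5959}}{\frac{681}{2}} = \frac{28}{2209} + i \sqrt{5959} \cdot \frac{2}{681} = \frac{28}{2209} + \frac{2 i \sqrt{5959}}{681}$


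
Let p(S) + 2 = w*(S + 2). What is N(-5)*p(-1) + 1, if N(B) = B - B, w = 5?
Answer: 1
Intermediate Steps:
N(B) = 0
p(S) = 8 + 5*S (p(S) = -2 + 5*(S + 2) = -2 + 5*(2 + S) = -2 + (10 + 5*S) = 8 + 5*S)
N(-5)*p(-1) + 1 = 0*(8 + 5*(-1)) + 1 = 0*(8 - 5) + 1 = 0*3 + 1 = 0 + 1 = 1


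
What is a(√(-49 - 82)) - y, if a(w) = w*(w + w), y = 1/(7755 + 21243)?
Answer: -7597477/28998 ≈ -262.00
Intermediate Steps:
y = 1/28998 ≈ 3.4485e-5
a(w) = 2*w² (a(w) = w*(2*w) = 2*w²)
a(√(-49 - 82)) - y = 2*(√(-49 - 82))² - 1*1/28998 = 2*(√(-131))² - 1/28998 = 2*(I*√131)² - 1/28998 = 2*(-131) - 1/28998 = -262 - 1/28998 = -7597477/28998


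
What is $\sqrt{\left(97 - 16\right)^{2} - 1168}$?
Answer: $\sqrt{5393} \approx 73.437$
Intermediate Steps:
$\sqrt{\left(97 - 16\right)^{2} - 1168} = \sqrt{81^{2} - 1168} = \sqrt{6561 - 1168} = \sqrt{5393}$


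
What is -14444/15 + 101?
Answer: -12929/15 ≈ -861.93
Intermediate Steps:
-14444/15 + 101 = -12929/15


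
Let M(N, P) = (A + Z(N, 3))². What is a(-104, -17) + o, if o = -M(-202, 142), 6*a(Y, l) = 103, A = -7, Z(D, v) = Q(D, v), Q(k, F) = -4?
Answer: -623/6 ≈ -103.83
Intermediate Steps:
Z(D, v) = -4
a(Y, l) = 103/6 (a(Y, l) = (⅙)*103 = 103/6)
M(N, P) = 121 (M(N, P) = (-7 - 4)² = (-11)² = 121)
o = -121 (o = -1*121 = -121)
a(-104, -17) + o = 103/6 - 121 = -623/6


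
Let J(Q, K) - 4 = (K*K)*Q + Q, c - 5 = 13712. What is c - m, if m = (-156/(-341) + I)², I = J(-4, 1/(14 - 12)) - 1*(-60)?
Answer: 1183950852/116281 ≈ 10182.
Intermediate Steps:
c = 13717 (c = 5 + 13712 = 13717)
J(Q, K) = 4 + Q + Q*K² (J(Q, K) = 4 + ((K*K)*Q + Q) = 4 + (K²*Q + Q) = 4 + (Q*K² + Q) = 4 + (Q + Q*K²) = 4 + Q + Q*K²)
I = 59 (I = (4 - 4 - 4/(14 - 12)²) - 1*(-60) = (4 - 4 - 4*(1/2)²) + 60 = (4 - 4 - 4*(½)²) + 60 = (4 - 4 - 4*¼) + 60 = (4 - 4 - 1) + 60 = -1 + 60 = 59)
m = 411075625/116281 (m = (-156/(-341) + 59)² = (-156*(-1/341) + 59)² = (156/341 + 59)² = (20275/341)² = 411075625/116281 ≈ 3535.2)
c - m = 13717 - 1*411075625/116281 = 13717 - 411075625/116281 = 1183950852/116281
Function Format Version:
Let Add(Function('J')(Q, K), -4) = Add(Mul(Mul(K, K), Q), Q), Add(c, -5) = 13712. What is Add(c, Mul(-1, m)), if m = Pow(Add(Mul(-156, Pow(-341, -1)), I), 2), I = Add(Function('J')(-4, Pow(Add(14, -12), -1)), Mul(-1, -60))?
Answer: Rational(1183950852, 116281) ≈ 10182.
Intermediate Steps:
c = 13717 (c = Add(5, 13712) = 13717)
Function('J')(Q, K) = Add(4, Q, Mul(Q, Pow(K, 2))) (Function('J')(Q, K) = Add(4, Add(Mul(Mul(K, K), Q), Q)) = Add(4, Add(Mul(Pow(K, 2), Q), Q)) = Add(4, Add(Mul(Q, Pow(K, 2)), Q)) = Add(4, Add(Q, Mul(Q, Pow(K, 2)))) = Add(4, Q, Mul(Q, Pow(K, 2))))
I = 59 (I = Add(Add(4, -4, Mul(-4, Pow(Pow(Add(14, -12), -1), 2))), Mul(-1, -60)) = Add(Add(4, -4, Mul(-4, Pow(Pow(2, -1), 2))), 60) = Add(Add(4, -4, Mul(-4, Pow(Rational(1, 2), 2))), 60) = Add(Add(4, -4, Mul(-4, Rational(1, 4))), 60) = Add(Add(4, -4, -1), 60) = Add(-1, 60) = 59)
m = Rational(411075625, 116281) (m = Pow(Add(Mul(-156, Pow(-341, -1)), 59), 2) = Pow(Add(Mul(-156, Rational(-1, 341)), 59), 2) = Pow(Add(Rational(156, 341), 59), 2) = Pow(Rational(20275, 341), 2) = Rational(411075625, 116281) ≈ 3535.2)
Add(c, Mul(-1, m)) = Add(13717, Mul(-1, Rational(411075625, 116281))) = Add(13717, Rational(-411075625, 116281)) = Rational(1183950852, 116281)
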